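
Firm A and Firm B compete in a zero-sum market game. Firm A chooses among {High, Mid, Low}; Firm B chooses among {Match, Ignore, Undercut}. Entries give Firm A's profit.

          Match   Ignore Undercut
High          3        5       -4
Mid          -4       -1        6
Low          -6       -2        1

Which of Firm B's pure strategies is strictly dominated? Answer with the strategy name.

Match holds Firm A's payoff strictly below Ignore in every row: 3 < 5, -4 < -1, -6 < -2.
So Ignore is strictly dominated for Firm B.

Ignore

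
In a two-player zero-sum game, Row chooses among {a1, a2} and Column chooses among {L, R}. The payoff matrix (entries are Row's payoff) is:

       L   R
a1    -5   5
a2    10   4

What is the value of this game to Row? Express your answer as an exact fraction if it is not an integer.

Row minima: a1 → -5, a2 → 4; maximin = 4.
Column maxima: L → 10, R → 5; minimax = 5.
4 ≠ 5, so there is no saddle point; optimal play is mixed.
Let Row play a1 with probability p. Expected payoff against L: (-5)p + 10(1−p) = −15p + 10; against R: 5p + 4(1−p) = p + 4.
Setting these equal: −15p + 10 = p + 4 ⇒ −16p = -6 ⇒ p = 3/8, and the value is (-15)·(3/8) + 10 = 35/8.
For Column: with q = P(L), equating a1's and a2's payoffs gives −10q + 5 = 6q + 4 ⇒ q = 1/16.

35/8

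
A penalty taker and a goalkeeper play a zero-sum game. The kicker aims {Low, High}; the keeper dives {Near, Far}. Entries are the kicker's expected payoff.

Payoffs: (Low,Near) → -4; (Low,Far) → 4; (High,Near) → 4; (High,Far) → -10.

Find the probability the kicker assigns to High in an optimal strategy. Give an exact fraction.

4/11

Row minima: Low → -4, High → -10; maximin = -4.
Column maxima: Near → 4, Far → 4; minimax = 4.
-4 ≠ 4, so there is no saddle point; optimal play is mixed.
Let the kicker play Low with probability p. Expected payoff against Near: (-4)p + 4(1−p) = −8p + 4; against Far: 4p + (-10)(1−p) = 14p − 10.
Setting these equal: −8p + 4 = 14p − 10 ⇒ −22p = -14 ⇒ p = 7/11, and the value is (-8)·(7/11) + 4 = -12/11.
For the keeper: with q = P(Near), equating Low's and High's payoffs gives −8q + 4 = 14q − 10 ⇒ q = 7/11.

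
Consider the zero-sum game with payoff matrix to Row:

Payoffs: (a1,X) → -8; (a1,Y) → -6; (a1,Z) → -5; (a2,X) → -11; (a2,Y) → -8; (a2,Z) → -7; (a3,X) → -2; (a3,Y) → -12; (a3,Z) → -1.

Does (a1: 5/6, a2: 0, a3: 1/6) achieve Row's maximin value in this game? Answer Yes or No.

Against X this mix gives (5/6)·(-8) + (1/6)·(-2) = -7.
Against Y this mix gives (5/6)·(-6) + (1/6)·(-12) = -7.
Against Z this mix gives (5/6)·(-5) + (1/6)·(-1) = -13/3.
All of Column's active replies (X, Y) yield -7, and no column does worse for Row. The mix makes Column indifferent and guarantees -7, so it is optimal.

Yes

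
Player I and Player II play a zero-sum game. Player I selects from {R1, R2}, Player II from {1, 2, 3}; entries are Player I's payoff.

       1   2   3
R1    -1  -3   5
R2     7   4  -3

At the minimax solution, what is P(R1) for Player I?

7/15

Row minima: R1 → -3, R2 → -3; maximin = -3.
Column maxima: 1 → 7, 2 → 4, 3 → 5; minimax = 4.
-3 ≠ 4, so there is no saddle point; optimal play is mixed.
1 is strictly dominated by 2 (it gives Player I strictly more in every row), so Player II never plays it.
On the remaining 2×2 (R1, R2 vs 2, 3):
Let Player I play R1 with probability p. Expected payoff against 2: (-3)p + 4(1−p) = −7p + 4; against 3: 5p + (-3)(1−p) = 8p − 3.
Setting these equal: −7p + 4 = 8p − 3 ⇒ −15p = -7 ⇒ p = 7/15, and the value is (-7)·(7/15) + 4 = 11/15.
For Player II: with q = P(2), equating R1's and R2's payoffs gives −8q + 5 = 7q − 3 ⇒ q = 8/15.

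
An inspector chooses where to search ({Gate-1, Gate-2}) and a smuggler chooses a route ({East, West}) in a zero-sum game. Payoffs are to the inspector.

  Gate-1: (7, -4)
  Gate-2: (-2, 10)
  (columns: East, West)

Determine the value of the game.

Row minima: Gate-1 → -4, Gate-2 → -2; maximin = -2.
Column maxima: East → 7, West → 10; minimax = 7.
-2 ≠ 7, so there is no saddle point; optimal play is mixed.
Let the inspector play Gate-1 with probability p. Expected payoff against East: 7p + (-2)(1−p) = 9p − 2; against West: (-4)p + 10(1−p) = −14p + 10.
Setting these equal: 9p − 2 = −14p + 10 ⇒ 23p = 12 ⇒ p = 12/23, and the value is (9)·(12/23) − 2 = 62/23.
For the smuggler: with q = P(East), equating Gate-1's and Gate-2's payoffs gives 11q − 4 = −12q + 10 ⇒ q = 14/23.

62/23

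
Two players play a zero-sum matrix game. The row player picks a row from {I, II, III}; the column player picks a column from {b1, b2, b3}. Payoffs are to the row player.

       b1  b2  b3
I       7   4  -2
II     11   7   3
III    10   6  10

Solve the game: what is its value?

Row minima: I → -2, II → 3, III → 6; maximin = 6.
Column maxima: b1 → 11, b2 → 7, b3 → 10; minimax = 7.
6 ≠ 7, so there is no saddle point; optimal play is mixed.
I is strictly dominated by II, so the row player never plays it.
b1 is strictly dominated by b2 (it gives the row player strictly more in every row), so the column player never plays it.
On the remaining 2×2 (II, III vs b2, b3):
Let the row player play II with probability p. Expected payoff against b2: 7p + 6(1−p) = p + 6; against b3: 3p + 10(1−p) = −7p + 10.
Setting these equal: p + 6 = −7p + 10 ⇒ 8p = 4 ⇒ p = 1/2, and the value is (1)·(1/2) + 6 = 13/2.
For the column player: with q = P(b2), equating II's and III's payoffs gives 4q + 3 = −4q + 10 ⇒ q = 7/8.

13/2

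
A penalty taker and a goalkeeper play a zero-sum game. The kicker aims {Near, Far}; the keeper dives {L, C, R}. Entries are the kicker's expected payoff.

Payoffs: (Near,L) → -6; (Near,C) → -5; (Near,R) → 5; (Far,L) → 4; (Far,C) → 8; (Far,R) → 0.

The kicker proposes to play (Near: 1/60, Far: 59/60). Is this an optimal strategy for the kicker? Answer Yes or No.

Against L this mix gives (1/60)·(-6) + (59/60)·4 = 23/6.
Against C this mix gives (1/60)·(-5) + (59/60)·8 = 467/60.
Against R this mix gives (1/60)·5 + (59/60)·0 = 1/12.
The keeper will play R, holding the kicker to 1/12. Shifting weight toward the row that does better against R would raise this floor (the equalizing mix achieves 4/3 against both R and L), so the proposed strategy is not optimal.

No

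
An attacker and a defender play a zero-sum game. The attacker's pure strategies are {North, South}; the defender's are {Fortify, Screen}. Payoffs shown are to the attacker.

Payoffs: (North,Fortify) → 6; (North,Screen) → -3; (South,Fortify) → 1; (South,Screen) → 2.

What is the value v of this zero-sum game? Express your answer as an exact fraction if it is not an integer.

Row minima: North → -3, South → 1; maximin = 1.
Column maxima: Fortify → 6, Screen → 2; minimax = 2.
1 ≠ 2, so there is no saddle point; optimal play is mixed.
Let the attacker play North with probability p. Expected payoff against Fortify: 6p + 1(1−p) = 5p + 1; against Screen: (-3)p + 2(1−p) = −5p + 2.
Setting these equal: 5p + 1 = −5p + 2 ⇒ 10p = 1 ⇒ p = 1/10, and the value is (5)·(1/10) + 1 = 3/2.
For the defender: with q = P(Fortify), equating North's and South's payoffs gives 9q − 3 = −q + 2 ⇒ q = 1/2.

3/2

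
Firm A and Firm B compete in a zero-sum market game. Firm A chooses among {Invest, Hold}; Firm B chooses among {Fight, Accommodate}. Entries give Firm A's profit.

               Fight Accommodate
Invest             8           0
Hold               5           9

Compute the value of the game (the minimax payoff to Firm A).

Row minima: Invest → 0, Hold → 5; maximin = 5.
Column maxima: Fight → 8, Accommodate → 9; minimax = 8.
5 ≠ 8, so there is no saddle point; optimal play is mixed.
Let Firm A play Invest with probability p. Expected payoff against Fight: 8p + 5(1−p) = 3p + 5; against Accommodate: 0p + 9(1−p) = −9p + 9.
Setting these equal: 3p + 5 = −9p + 9 ⇒ 12p = 4 ⇒ p = 1/3, and the value is (3)·(1/3) + 5 = 6.
For Firm B: with q = P(Fight), equating Invest's and Hold's payoffs gives 8q = −4q + 9 ⇒ q = 3/4.

6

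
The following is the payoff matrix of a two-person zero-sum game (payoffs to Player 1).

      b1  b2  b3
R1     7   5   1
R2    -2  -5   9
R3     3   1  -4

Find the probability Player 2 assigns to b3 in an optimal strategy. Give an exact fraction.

5/9

Row minima: R1 → 1, R2 → -5, R3 → -4; maximin = 1.
Column maxima: b1 → 7, b2 → 5, b3 → 9; minimax = 5.
1 ≠ 5, so there is no saddle point; optimal play is mixed.
R3 is strictly dominated by R1, so Player 1 never plays it.
b1 is strictly dominated by b2 (it gives Player 1 strictly more in every row), so Player 2 never plays it.
On the remaining 2×2 (R1, R2 vs b2, b3):
Let Player 1 play R1 with probability p. Expected payoff against b2: 5p + (-5)(1−p) = 10p − 5; against b3: 1p + 9(1−p) = −8p + 9.
Setting these equal: 10p − 5 = −8p + 9 ⇒ 18p = 14 ⇒ p = 7/9, and the value is (10)·(7/9) − 5 = 25/9.
For Player 2: with q = P(b2), equating R1's and R2's payoffs gives 4q + 1 = −14q + 9 ⇒ q = 4/9.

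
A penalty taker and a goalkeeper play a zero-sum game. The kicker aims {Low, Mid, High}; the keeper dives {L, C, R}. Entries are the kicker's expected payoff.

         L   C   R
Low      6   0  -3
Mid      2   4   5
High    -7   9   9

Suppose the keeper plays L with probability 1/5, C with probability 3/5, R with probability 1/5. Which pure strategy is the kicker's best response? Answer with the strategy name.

High

Expected payoff of Low: (1/5)·6 + (3/5)·0 + (1/5)·(-3) = 3/5.
Expected payoff of Mid: (1/5)·2 + (3/5)·4 + (1/5)·5 = 19/5.
Expected payoff of High: (1/5)·(-7) + (3/5)·9 + (1/5)·9 = 29/5.
The largest is 29/5, so the kicker's best response is High.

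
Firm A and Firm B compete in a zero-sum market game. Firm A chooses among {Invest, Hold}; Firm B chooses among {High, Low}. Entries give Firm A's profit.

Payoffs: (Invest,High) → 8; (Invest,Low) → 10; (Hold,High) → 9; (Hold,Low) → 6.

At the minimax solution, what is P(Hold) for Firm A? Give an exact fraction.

Row minima: Invest → 8, Hold → 6; maximin = 8.
Column maxima: High → 9, Low → 10; minimax = 9.
8 ≠ 9, so there is no saddle point; optimal play is mixed.
Let Firm A play Invest with probability p. Expected payoff against High: 8p + 9(1−p) = −p + 9; against Low: 10p + 6(1−p) = 4p + 6.
Setting these equal: −p + 9 = 4p + 6 ⇒ −5p = -3 ⇒ p = 3/5, and the value is (-1)·(3/5) + 9 = 42/5.
For Firm B: with q = P(High), equating Invest's and Hold's payoffs gives −2q + 10 = 3q + 6 ⇒ q = 4/5.

2/5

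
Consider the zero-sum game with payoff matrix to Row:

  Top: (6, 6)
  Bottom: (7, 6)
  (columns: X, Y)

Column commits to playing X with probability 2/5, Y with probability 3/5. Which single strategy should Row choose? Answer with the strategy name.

Expected payoff of Top: (2/5)·6 + (3/5)·6 = 6.
Expected payoff of Bottom: (2/5)·7 + (3/5)·6 = 32/5.
The largest is 32/5, so Row's best response is Bottom.

Bottom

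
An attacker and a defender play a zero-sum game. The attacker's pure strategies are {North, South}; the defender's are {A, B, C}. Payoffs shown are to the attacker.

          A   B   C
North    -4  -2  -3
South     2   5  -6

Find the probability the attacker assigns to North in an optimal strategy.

Row minima: North → -4, South → -6; maximin = -4.
Column maxima: A → 2, B → 5, C → -3; minimax = -3.
-4 ≠ -3, so there is no saddle point; optimal play is mixed.
B is strictly dominated by A (it gives the attacker strictly more in every row), so the defender never plays it.
On the remaining 2×2 (North, South vs A, C):
Let the attacker play North with probability p. Expected payoff against A: (-4)p + 2(1−p) = −6p + 2; against C: (-3)p + (-6)(1−p) = 3p − 6.
Setting these equal: −6p + 2 = 3p − 6 ⇒ −9p = -8 ⇒ p = 8/9, and the value is (-6)·(8/9) + 2 = -10/3.
For the defender: with q = P(A), equating North's and South's payoffs gives −q − 3 = 8q − 6 ⇒ q = 1/3.

8/9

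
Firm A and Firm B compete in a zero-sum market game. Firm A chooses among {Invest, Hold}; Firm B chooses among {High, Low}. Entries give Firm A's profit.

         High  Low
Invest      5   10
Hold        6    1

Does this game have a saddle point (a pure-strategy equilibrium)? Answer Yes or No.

No

Row minima: Invest → 5, Hold → 1; maximin = 5.
Column maxima: High → 6, Low → 10; minimax = 6.
5 ≠ 6, so no pure-strategy equilibrium exists.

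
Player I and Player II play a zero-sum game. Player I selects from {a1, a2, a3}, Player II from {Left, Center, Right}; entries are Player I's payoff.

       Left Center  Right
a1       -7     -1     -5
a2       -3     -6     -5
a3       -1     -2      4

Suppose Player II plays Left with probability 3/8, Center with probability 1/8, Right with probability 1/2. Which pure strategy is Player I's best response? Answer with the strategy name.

a3

Expected payoff of a1: (3/8)·(-7) + (1/8)·(-1) + (1/2)·(-5) = -21/4.
Expected payoff of a2: (3/8)·(-3) + (1/8)·(-6) + (1/2)·(-5) = -35/8.
Expected payoff of a3: (3/8)·(-1) + (1/8)·(-2) + (1/2)·4 = 11/8.
The largest is 11/8, so Player I's best response is a3.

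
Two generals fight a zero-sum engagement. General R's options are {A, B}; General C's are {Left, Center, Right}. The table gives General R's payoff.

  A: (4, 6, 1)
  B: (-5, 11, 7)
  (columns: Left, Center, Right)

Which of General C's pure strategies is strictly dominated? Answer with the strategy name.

Left holds General R's payoff strictly below Center in every row: 4 < 6, -5 < 11.
So Center is strictly dominated for General C.

Center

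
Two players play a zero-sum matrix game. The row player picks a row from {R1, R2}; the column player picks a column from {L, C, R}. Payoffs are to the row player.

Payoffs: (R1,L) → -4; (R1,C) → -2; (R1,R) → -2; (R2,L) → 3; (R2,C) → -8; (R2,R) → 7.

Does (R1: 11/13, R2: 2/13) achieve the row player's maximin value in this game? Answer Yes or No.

Against L this mix gives (11/13)·(-4) + (2/13)·3 = -38/13.
Against C this mix gives (11/13)·(-2) + (2/13)·(-8) = -38/13.
Against R this mix gives (11/13)·(-2) + (2/13)·7 = -8/13.
All of the column player's active replies (L, C) yield -38/13, and no column does worse for the row player. The mix makes the column player indifferent and guarantees -38/13, so it is optimal.

Yes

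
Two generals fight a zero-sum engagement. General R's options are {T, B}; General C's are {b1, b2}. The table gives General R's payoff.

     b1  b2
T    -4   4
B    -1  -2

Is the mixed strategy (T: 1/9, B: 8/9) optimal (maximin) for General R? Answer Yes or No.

Against b1 this mix gives (1/9)·(-4) + (8/9)·(-1) = -4/3.
Against b2 this mix gives (1/9)·4 + (8/9)·(-2) = -4/3.
All of General C's active replies (b1, b2) yield -4/3, and no column does worse for General R. The mix makes General C indifferent and guarantees -4/3, so it is optimal.

Yes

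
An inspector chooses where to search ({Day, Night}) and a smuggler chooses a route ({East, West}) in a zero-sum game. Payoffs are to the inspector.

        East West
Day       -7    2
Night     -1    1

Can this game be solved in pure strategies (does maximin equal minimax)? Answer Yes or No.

Yes

Row minima: Day → -7, Night → -1; maximin = -1.
Column maxima: East → -1, West → 2; minimax = -1.
maximin = minimax = -1, so a saddle point exists.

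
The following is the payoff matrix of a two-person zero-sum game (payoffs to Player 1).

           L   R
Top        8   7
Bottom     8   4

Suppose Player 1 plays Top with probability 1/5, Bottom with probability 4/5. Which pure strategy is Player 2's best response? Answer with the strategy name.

R

If Player 2 plays L, Player 1's expected payoff is (1/5)·8 + (4/5)·8 = 8.
If Player 2 plays R, Player 1's expected payoff is (1/5)·7 + (4/5)·4 = 23/5.
Player 2 minimizes Player 1's payoff; the smallest is 23/5, so the best response is R.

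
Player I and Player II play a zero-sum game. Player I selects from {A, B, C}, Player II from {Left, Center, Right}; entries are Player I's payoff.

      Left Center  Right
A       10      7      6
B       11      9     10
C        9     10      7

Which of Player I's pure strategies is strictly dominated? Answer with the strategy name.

A

B gives a strictly higher payoff than A against every column: 11 > 10, 9 > 7, 10 > 6.
So A is strictly dominated and Player I never plays it.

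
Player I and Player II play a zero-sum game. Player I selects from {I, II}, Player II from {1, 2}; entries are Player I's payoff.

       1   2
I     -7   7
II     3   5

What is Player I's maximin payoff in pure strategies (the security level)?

3

Row minima: I → -7, II → 3.
The best of these is 3.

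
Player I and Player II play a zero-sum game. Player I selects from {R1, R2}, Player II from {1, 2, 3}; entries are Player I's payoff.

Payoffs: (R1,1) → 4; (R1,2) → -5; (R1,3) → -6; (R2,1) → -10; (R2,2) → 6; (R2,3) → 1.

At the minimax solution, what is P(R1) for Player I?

11/21

Row minima: R1 → -6, R2 → -10; maximin = -6.
Column maxima: 1 → 4, 2 → 6, 3 → 1; minimax = 1.
-6 ≠ 1, so there is no saddle point; optimal play is mixed.
2 is strictly dominated by 3 (it gives Player I strictly more in every row), so Player II never plays it.
On the remaining 2×2 (R1, R2 vs 1, 3):
Let Player I play R1 with probability p. Expected payoff against 1: 4p + (-10)(1−p) = 14p − 10; against 3: (-6)p + 1(1−p) = −7p + 1.
Setting these equal: 14p − 10 = −7p + 1 ⇒ 21p = 11 ⇒ p = 11/21, and the value is (14)·(11/21) − 10 = -8/3.
For Player II: with q = P(1), equating R1's and R2's payoffs gives 10q − 6 = −11q + 1 ⇒ q = 1/3.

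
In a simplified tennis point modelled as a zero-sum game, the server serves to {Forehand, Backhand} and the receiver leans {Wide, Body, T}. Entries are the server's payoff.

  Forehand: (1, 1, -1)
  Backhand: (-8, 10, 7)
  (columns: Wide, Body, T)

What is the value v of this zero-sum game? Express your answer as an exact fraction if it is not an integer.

-1/17

Row minima: Forehand → -1, Backhand → -8; maximin = -1.
Column maxima: Wide → 1, Body → 10, T → 7; minimax = 1.
-1 ≠ 1, so there is no saddle point; optimal play is mixed.
Body is strictly dominated by T (it gives the server strictly more in every row), so the receiver never plays it.
On the remaining 2×2 (Forehand, Backhand vs Wide, T):
Let the server play Forehand with probability p. Expected payoff against Wide: 1p + (-8)(1−p) = 9p − 8; against T: (-1)p + 7(1−p) = −8p + 7.
Setting these equal: 9p − 8 = −8p + 7 ⇒ 17p = 15 ⇒ p = 15/17, and the value is (9)·(15/17) − 8 = -1/17.
For the receiver: with q = P(Wide), equating Forehand's and Backhand's payoffs gives 2q − 1 = −15q + 7 ⇒ q = 8/17.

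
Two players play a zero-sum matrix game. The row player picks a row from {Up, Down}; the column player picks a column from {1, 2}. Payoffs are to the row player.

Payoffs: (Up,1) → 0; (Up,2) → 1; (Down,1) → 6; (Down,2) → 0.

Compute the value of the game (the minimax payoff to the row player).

Row minima: Up → 0, Down → 0; maximin = 0.
Column maxima: 1 → 6, 2 → 1; minimax = 1.
0 ≠ 1, so there is no saddle point; optimal play is mixed.
Let the row player play Up with probability p. Expected payoff against 1: 0p + 6(1−p) = −6p + 6; against 2: 1p + 0(1−p) = p.
Setting these equal: −6p + 6 = p ⇒ −7p = -6 ⇒ p = 6/7, and the value is (-6)·(6/7) + 6 = 6/7.
For the column player: with q = P(1), equating Up's and Down's payoffs gives −q + 1 = 6q ⇒ q = 1/7.

6/7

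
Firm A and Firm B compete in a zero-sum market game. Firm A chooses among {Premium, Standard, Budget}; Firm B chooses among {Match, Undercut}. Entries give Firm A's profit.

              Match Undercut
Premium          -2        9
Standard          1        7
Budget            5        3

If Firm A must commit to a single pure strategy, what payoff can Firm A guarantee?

3

Row minima: Premium → -2, Standard → 1, Budget → 3.
The best of these is 3.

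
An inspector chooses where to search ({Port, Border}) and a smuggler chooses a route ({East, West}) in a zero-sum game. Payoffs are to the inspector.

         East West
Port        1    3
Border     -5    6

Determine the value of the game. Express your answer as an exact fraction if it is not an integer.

Row minima: Port → 1, Border → -5; maximin = 1.
Column maxima: East → 1, West → 6; minimax = 1.
Since maximin = minimax = 1, there is a saddle point and the value is 1.

1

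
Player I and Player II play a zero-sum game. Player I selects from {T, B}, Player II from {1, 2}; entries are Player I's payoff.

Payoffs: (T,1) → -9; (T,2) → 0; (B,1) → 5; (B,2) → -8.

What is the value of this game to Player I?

-36/11

Row minima: T → -9, B → -8; maximin = -8.
Column maxima: 1 → 5, 2 → 0; minimax = 0.
-8 ≠ 0, so there is no saddle point; optimal play is mixed.
Let Player I play T with probability p. Expected payoff against 1: (-9)p + 5(1−p) = −14p + 5; against 2: 0p + (-8)(1−p) = 8p − 8.
Setting these equal: −14p + 5 = 8p − 8 ⇒ −22p = -13 ⇒ p = 13/22, and the value is (-14)·(13/22) + 5 = -36/11.
For Player II: with q = P(1), equating T's and B's payoffs gives −9q = 13q − 8 ⇒ q = 4/11.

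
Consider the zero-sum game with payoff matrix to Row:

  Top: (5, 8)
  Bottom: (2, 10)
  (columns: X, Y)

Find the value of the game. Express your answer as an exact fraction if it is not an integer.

Row minima: Top → 5, Bottom → 2; maximin = 5.
Column maxima: X → 5, Y → 10; minimax = 5.
Since maximin = minimax = 5, there is a saddle point and the value is 5.

5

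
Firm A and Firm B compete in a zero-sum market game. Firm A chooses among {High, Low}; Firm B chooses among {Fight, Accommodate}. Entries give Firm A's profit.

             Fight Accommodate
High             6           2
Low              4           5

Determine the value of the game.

Row minima: High → 2, Low → 4; maximin = 4.
Column maxima: Fight → 6, Accommodate → 5; minimax = 5.
4 ≠ 5, so there is no saddle point; optimal play is mixed.
Let Firm A play High with probability p. Expected payoff against Fight: 6p + 4(1−p) = 2p + 4; against Accommodate: 2p + 5(1−p) = −3p + 5.
Setting these equal: 2p + 4 = −3p + 5 ⇒ 5p = 1 ⇒ p = 1/5, and the value is (2)·(1/5) + 4 = 22/5.
For Firm B: with q = P(Fight), equating High's and Low's payoffs gives 4q + 2 = −q + 5 ⇒ q = 3/5.

22/5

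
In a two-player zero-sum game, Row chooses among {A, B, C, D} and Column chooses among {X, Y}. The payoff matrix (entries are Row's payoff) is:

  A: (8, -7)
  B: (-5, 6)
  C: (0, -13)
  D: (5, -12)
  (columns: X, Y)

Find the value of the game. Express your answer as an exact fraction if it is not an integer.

Row minima: A → -7, B → -5, C → -13, D → -12; maximin = -5.
Column maxima: X → 8, Y → 6; minimax = 6.
-5 ≠ 6, so there is no saddle point; optimal play is mixed.
C is strictly dominated by A, so Row never plays it.
D is strictly dominated by A, so Row never plays it.
On the remaining 2×2 (A, B vs X, Y):
Let Row play A with probability p. Expected payoff against X: 8p + (-5)(1−p) = 13p − 5; against Y: (-7)p + 6(1−p) = −13p + 6.
Setting these equal: 13p − 5 = −13p + 6 ⇒ 26p = 11 ⇒ p = 11/26, and the value is (13)·(11/26) − 5 = 1/2.
For Column: with q = P(X), equating A's and B's payoffs gives 15q − 7 = −11q + 6 ⇒ q = 1/2.

1/2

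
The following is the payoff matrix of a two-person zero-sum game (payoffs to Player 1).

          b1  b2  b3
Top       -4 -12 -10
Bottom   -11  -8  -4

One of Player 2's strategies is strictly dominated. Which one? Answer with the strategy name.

b2 holds Player 1's payoff strictly below b3 in every row: -12 < -10, -8 < -4.
So b3 is strictly dominated for Player 2.

b3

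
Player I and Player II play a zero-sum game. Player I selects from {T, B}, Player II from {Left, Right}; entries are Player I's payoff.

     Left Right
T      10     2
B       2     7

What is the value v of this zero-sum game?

66/13

Row minima: T → 2, B → 2; maximin = 2.
Column maxima: Left → 10, Right → 7; minimax = 7.
2 ≠ 7, so there is no saddle point; optimal play is mixed.
Let Player I play T with probability p. Expected payoff against Left: 10p + 2(1−p) = 8p + 2; against Right: 2p + 7(1−p) = −5p + 7.
Setting these equal: 8p + 2 = −5p + 7 ⇒ 13p = 5 ⇒ p = 5/13, and the value is (8)·(5/13) + 2 = 66/13.
For Player II: with q = P(Left), equating T's and B's payoffs gives 8q + 2 = −5q + 7 ⇒ q = 5/13.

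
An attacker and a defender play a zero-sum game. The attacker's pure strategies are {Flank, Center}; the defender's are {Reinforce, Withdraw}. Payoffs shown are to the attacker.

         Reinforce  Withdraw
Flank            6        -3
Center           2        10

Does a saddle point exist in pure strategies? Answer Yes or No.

No

Row minima: Flank → -3, Center → 2; maximin = 2.
Column maxima: Reinforce → 6, Withdraw → 10; minimax = 6.
2 ≠ 6, so no pure-strategy equilibrium exists.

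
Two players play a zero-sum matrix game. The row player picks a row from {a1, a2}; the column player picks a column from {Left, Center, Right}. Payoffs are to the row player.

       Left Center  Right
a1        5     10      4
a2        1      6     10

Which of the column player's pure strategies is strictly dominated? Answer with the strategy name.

Left holds the row player's payoff strictly below Center in every row: 5 < 10, 1 < 6.
So Center is strictly dominated for the column player.

Center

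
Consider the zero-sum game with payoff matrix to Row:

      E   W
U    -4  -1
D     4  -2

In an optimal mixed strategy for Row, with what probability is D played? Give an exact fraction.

1/3

Row minima: U → -4, D → -2; maximin = -2.
Column maxima: E → 4, W → -1; minimax = -1.
-2 ≠ -1, so there is no saddle point; optimal play is mixed.
Let Row play U with probability p. Expected payoff against E: (-4)p + 4(1−p) = −8p + 4; against W: (-1)p + (-2)(1−p) = p − 2.
Setting these equal: −8p + 4 = p − 2 ⇒ −9p = -6 ⇒ p = 2/3, and the value is (-8)·(2/3) + 4 = -4/3.
For Column: with q = P(E), equating U's and D's payoffs gives −3q − 1 = 6q − 2 ⇒ q = 1/9.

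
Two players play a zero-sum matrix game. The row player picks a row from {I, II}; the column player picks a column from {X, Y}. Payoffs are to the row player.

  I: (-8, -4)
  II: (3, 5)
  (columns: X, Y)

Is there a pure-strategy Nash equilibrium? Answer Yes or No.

Yes

Row minima: I → -8, II → 3; maximin = 3.
Column maxima: X → 3, Y → 5; minimax = 3.
maximin = minimax = 3, so a saddle point exists.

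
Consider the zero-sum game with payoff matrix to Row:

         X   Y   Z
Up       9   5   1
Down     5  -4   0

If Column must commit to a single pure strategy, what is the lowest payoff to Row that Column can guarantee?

Column maxima: X → 9, Y → 5, Z → 1.
The smallest of these is 1.

1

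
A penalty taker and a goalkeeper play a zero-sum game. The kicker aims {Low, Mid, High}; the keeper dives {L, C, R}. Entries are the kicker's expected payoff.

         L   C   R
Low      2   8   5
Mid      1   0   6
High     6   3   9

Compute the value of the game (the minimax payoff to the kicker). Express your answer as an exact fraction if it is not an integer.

Row minima: Low → 2, Mid → 0, High → 3; maximin = 3.
Column maxima: L → 6, C → 8, R → 9; minimax = 6.
3 ≠ 6, so there is no saddle point; optimal play is mixed.
Mid is strictly dominated by High, so the kicker never plays it.
R is strictly dominated by L (it gives the kicker strictly more in every row), so the keeper never plays it.
On the remaining 2×2 (Low, High vs L, C):
Let the kicker play Low with probability p. Expected payoff against L: 2p + 6(1−p) = −4p + 6; against C: 8p + 3(1−p) = 5p + 3.
Setting these equal: −4p + 6 = 5p + 3 ⇒ −9p = -3 ⇒ p = 1/3, and the value is (-4)·(1/3) + 6 = 14/3.
For the keeper: with q = P(L), equating Low's and High's payoffs gives −6q + 8 = 3q + 3 ⇒ q = 5/9.

14/3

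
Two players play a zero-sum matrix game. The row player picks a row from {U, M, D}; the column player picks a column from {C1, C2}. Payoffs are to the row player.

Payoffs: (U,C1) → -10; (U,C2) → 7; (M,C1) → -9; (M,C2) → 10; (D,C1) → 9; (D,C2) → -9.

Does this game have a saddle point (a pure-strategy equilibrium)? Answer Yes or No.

No

Row minima: U → -10, M → -9, D → -9; maximin = -9.
Column maxima: C1 → 9, C2 → 10; minimax = 9.
-9 ≠ 9, so no pure-strategy equilibrium exists.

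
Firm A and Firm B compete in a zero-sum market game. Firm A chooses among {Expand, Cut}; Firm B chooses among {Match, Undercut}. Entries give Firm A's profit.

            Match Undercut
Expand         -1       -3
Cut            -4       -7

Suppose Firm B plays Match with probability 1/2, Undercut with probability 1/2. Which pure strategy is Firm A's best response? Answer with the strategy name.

Expected payoff of Expand: (1/2)·(-1) + (1/2)·(-3) = -2.
Expected payoff of Cut: (1/2)·(-4) + (1/2)·(-7) = -11/2.
The largest is -2, so Firm A's best response is Expand.

Expand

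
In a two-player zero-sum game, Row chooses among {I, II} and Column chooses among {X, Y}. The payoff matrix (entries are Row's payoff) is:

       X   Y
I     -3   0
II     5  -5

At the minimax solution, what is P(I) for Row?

Row minima: I → -3, II → -5; maximin = -3.
Column maxima: X → 5, Y → 0; minimax = 0.
-3 ≠ 0, so there is no saddle point; optimal play is mixed.
Let Row play I with probability p. Expected payoff against X: (-3)p + 5(1−p) = −8p + 5; against Y: 0p + (-5)(1−p) = 5p − 5.
Setting these equal: −8p + 5 = 5p − 5 ⇒ −13p = -10 ⇒ p = 10/13, and the value is (-8)·(10/13) + 5 = -15/13.
For Column: with q = P(X), equating I's and II's payoffs gives −3q = 10q − 5 ⇒ q = 5/13.

10/13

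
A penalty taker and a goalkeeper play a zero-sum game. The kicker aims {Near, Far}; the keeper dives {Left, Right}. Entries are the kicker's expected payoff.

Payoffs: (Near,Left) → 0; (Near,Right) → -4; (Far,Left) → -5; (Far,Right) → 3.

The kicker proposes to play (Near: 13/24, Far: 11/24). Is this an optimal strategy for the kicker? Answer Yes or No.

Against Left this mix gives (13/24)·0 + (11/24)·(-5) = -55/24.
Against Right this mix gives (13/24)·(-4) + (11/24)·3 = -19/24.
The keeper will play Left, holding the kicker to -55/24. Shifting weight toward the row that does better against Left would raise this floor (the equalizing mix achieves -5/3 against both Left and Right), so the proposed strategy is not optimal.

No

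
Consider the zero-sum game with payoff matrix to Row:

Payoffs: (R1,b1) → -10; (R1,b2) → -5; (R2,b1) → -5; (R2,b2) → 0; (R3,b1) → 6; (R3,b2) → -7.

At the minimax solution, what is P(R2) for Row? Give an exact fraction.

Row minima: R1 → -10, R2 → -5, R3 → -7; maximin = -5.
Column maxima: b1 → 6, b2 → 0; minimax = 0.
-5 ≠ 0, so there is no saddle point; optimal play is mixed.
R1 is strictly dominated by R2, so Row never plays it.
On the remaining 2×2 (R2, R3 vs b1, b2):
Let Row play R2 with probability p. Expected payoff against b1: (-5)p + 6(1−p) = −11p + 6; against b2: 0p + (-7)(1−p) = 7p − 7.
Setting these equal: −11p + 6 = 7p − 7 ⇒ −18p = -13 ⇒ p = 13/18, and the value is (-11)·(13/18) + 6 = -35/18.
For Column: with q = P(b1), equating R2's and R3's payoffs gives −5q = 13q − 7 ⇒ q = 7/18.

13/18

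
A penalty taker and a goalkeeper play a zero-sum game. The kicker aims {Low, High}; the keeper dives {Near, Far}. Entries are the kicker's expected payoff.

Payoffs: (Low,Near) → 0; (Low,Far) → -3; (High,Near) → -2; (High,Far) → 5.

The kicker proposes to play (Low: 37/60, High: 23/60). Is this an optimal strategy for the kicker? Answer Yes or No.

No

Against Near this mix gives (37/60)·0 + (23/60)·(-2) = -23/30.
Against Far this mix gives (37/60)·(-3) + (23/60)·5 = 1/15.
The keeper will play Near, holding the kicker to -23/30. Shifting weight toward the row that does better against Near would raise this floor (the equalizing mix achieves -3/5 against both Near and Far), so the proposed strategy is not optimal.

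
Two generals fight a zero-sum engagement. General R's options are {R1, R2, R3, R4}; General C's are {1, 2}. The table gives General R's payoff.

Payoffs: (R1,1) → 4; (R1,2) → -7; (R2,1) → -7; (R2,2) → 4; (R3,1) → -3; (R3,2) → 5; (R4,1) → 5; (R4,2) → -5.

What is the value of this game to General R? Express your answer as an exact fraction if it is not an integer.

5/9

Row minima: R1 → -7, R2 → -7, R3 → -3, R4 → -5; maximin = -3.
Column maxima: 1 → 5, 2 → 5; minimax = 5.
-3 ≠ 5, so there is no saddle point; optimal play is mixed.
R1 is strictly dominated by R4, so General R never plays it.
R2 is strictly dominated by R3, so General R never plays it.
On the remaining 2×2 (R3, R4 vs 1, 2):
Let General R play R3 with probability p. Expected payoff against 1: (-3)p + 5(1−p) = −8p + 5; against 2: 5p + (-5)(1−p) = 10p − 5.
Setting these equal: −8p + 5 = 10p − 5 ⇒ −18p = -10 ⇒ p = 5/9, and the value is (-8)·(5/9) + 5 = 5/9.
For General C: with q = P(1), equating R3's and R4's payoffs gives −8q + 5 = 10q − 5 ⇒ q = 5/9.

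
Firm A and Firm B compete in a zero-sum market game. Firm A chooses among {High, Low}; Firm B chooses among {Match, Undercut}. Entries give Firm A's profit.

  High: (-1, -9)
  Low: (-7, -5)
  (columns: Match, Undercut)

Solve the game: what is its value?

Row minima: High → -9, Low → -7; maximin = -7.
Column maxima: Match → -1, Undercut → -5; minimax = -5.
-7 ≠ -5, so there is no saddle point; optimal play is mixed.
Let Firm A play High with probability p. Expected payoff against Match: (-1)p + (-7)(1−p) = 6p − 7; against Undercut: (-9)p + (-5)(1−p) = −4p − 5.
Setting these equal: 6p − 7 = −4p − 5 ⇒ 10p = 2 ⇒ p = 1/5, and the value is (6)·(1/5) − 7 = -29/5.
For Firm B: with q = P(Match), equating High's and Low's payoffs gives 8q − 9 = −2q − 5 ⇒ q = 2/5.

-29/5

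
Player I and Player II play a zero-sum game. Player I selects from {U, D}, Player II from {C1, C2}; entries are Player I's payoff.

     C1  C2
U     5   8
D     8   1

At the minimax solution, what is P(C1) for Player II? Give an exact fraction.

7/10

Row minima: U → 5, D → 1; maximin = 5.
Column maxima: C1 → 8, C2 → 8; minimax = 8.
5 ≠ 8, so there is no saddle point; optimal play is mixed.
Let Player I play U with probability p. Expected payoff against C1: 5p + 8(1−p) = −3p + 8; against C2: 8p + 1(1−p) = 7p + 1.
Setting these equal: −3p + 8 = 7p + 1 ⇒ −10p = -7 ⇒ p = 7/10, and the value is (-3)·(7/10) + 8 = 59/10.
For Player II: with q = P(C1), equating U's and D's payoffs gives −3q + 8 = 7q + 1 ⇒ q = 7/10.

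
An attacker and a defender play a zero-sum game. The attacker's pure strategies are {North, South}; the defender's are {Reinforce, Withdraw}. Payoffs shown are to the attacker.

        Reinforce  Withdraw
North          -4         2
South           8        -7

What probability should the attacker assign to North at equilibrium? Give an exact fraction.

Row minima: North → -4, South → -7; maximin = -4.
Column maxima: Reinforce → 8, Withdraw → 2; minimax = 2.
-4 ≠ 2, so there is no saddle point; optimal play is mixed.
Let the attacker play North with probability p. Expected payoff against Reinforce: (-4)p + 8(1−p) = −12p + 8; against Withdraw: 2p + (-7)(1−p) = 9p − 7.
Setting these equal: −12p + 8 = 9p − 7 ⇒ −21p = -15 ⇒ p = 5/7, and the value is (-12)·(5/7) + 8 = -4/7.
For the defender: with q = P(Reinforce), equating North's and South's payoffs gives −6q + 2 = 15q − 7 ⇒ q = 3/7.

5/7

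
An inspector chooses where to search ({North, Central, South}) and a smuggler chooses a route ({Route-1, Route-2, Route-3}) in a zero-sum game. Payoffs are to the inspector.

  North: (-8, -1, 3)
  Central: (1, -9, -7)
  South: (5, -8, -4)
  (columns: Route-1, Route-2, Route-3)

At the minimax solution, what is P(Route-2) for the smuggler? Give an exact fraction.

Row minima: North → -8, Central → -9, South → -8; maximin = -8.
Column maxima: Route-1 → 5, Route-2 → -1, Route-3 → 3; minimax = -1.
-8 ≠ -1, so there is no saddle point; optimal play is mixed.
Central is strictly dominated by South, so the inspector never plays it.
Route-3 is strictly dominated by Route-2 (it gives the inspector strictly more in every row), so the smuggler never plays it.
On the remaining 2×2 (North, South vs Route-1, Route-2):
Let the inspector play North with probability p. Expected payoff against Route-1: (-8)p + 5(1−p) = −13p + 5; against Route-2: (-1)p + (-8)(1−p) = 7p − 8.
Setting these equal: −13p + 5 = 7p − 8 ⇒ −20p = -13 ⇒ p = 13/20, and the value is (-13)·(13/20) + 5 = -69/20.
For the smuggler: with q = P(Route-1), equating North's and South's payoffs gives −7q − 1 = 13q − 8 ⇒ q = 7/20.

13/20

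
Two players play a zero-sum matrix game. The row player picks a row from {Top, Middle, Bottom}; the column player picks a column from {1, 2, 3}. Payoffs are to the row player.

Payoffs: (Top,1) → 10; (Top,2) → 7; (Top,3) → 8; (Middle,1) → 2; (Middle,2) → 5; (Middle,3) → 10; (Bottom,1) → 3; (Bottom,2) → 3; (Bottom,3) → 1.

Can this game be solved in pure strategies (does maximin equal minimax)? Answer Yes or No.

Row minima: Top → 7, Middle → 2, Bottom → 1; maximin = 7.
Column maxima: 1 → 10, 2 → 7, 3 → 10; minimax = 7.
maximin = minimax = 7, so a saddle point exists.

Yes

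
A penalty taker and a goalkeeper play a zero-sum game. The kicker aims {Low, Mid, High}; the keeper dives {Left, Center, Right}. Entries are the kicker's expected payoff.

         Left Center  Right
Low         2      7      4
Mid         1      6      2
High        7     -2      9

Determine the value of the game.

53/14

Row minima: Low → 2, Mid → 1, High → -2; maximin = 2.
Column maxima: Left → 7, Center → 7, Right → 9; minimax = 7.
2 ≠ 7, so there is no saddle point; optimal play is mixed.
Mid is strictly dominated by Low, so the kicker never plays it.
Right is strictly dominated by Left (it gives the kicker strictly more in every row), so the keeper never plays it.
On the remaining 2×2 (Low, High vs Left, Center):
Let the kicker play Low with probability p. Expected payoff against Left: 2p + 7(1−p) = −5p + 7; against Center: 7p + (-2)(1−p) = 9p − 2.
Setting these equal: −5p + 7 = 9p − 2 ⇒ −14p = -9 ⇒ p = 9/14, and the value is (-5)·(9/14) + 7 = 53/14.
For the keeper: with q = P(Left), equating Low's and High's payoffs gives −5q + 7 = 9q − 2 ⇒ q = 9/14.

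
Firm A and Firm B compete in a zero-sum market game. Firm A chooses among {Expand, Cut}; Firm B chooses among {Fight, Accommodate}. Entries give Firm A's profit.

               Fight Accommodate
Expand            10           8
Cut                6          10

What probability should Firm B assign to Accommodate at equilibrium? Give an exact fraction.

Row minima: Expand → 8, Cut → 6; maximin = 8.
Column maxima: Fight → 10, Accommodate → 10; minimax = 10.
8 ≠ 10, so there is no saddle point; optimal play is mixed.
Let Firm A play Expand with probability p. Expected payoff against Fight: 10p + 6(1−p) = 4p + 6; against Accommodate: 8p + 10(1−p) = −2p + 10.
Setting these equal: 4p + 6 = −2p + 10 ⇒ 6p = 4 ⇒ p = 2/3, and the value is (4)·(2/3) + 6 = 26/3.
For Firm B: with q = P(Fight), equating Expand's and Cut's payoffs gives 2q + 8 = −4q + 10 ⇒ q = 1/3.

2/3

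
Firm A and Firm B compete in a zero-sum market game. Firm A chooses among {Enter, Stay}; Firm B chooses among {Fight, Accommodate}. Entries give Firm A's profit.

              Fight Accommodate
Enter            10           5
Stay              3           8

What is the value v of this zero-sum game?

13/2

Row minima: Enter → 5, Stay → 3; maximin = 5.
Column maxima: Fight → 10, Accommodate → 8; minimax = 8.
5 ≠ 8, so there is no saddle point; optimal play is mixed.
Let Firm A play Enter with probability p. Expected payoff against Fight: 10p + 3(1−p) = 7p + 3; against Accommodate: 5p + 8(1−p) = −3p + 8.
Setting these equal: 7p + 3 = −3p + 8 ⇒ 10p = 5 ⇒ p = 1/2, and the value is (7)·(1/2) + 3 = 13/2.
For Firm B: with q = P(Fight), equating Enter's and Stay's payoffs gives 5q + 5 = −5q + 8 ⇒ q = 3/10.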